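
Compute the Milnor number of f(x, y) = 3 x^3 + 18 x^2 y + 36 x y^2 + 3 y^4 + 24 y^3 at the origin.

6

The Hessian of f at 0 has rank 0. Corank 2; j^3 = 3*(x + 2*y)^3 is a perfect cube, so E-series; the 4-jet and mu = 6 give E_6.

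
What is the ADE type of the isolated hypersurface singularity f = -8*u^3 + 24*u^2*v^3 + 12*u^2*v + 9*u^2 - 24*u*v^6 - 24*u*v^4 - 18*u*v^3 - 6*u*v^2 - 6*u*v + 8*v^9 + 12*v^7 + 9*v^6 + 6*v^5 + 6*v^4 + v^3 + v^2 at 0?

A2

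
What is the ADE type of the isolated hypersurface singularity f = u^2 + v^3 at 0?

The Hessian of f at 0 has rank 1. Corank 1: A-series; mu = 2 gives A_2.

A_{2}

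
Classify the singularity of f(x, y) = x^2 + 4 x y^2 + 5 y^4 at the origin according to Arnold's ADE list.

The Hessian of f at 0 is [[2, 0], [0, 0]] with rank 1, so corank 1. A Groebner basis of the Jacobian ideal J(f) in C{x,y} is {x^2, x*y, x/2 + y^2}; counting standard monomials gives mu = 3. Corank 1: A-series; mu = 3 gives A_3.

A_3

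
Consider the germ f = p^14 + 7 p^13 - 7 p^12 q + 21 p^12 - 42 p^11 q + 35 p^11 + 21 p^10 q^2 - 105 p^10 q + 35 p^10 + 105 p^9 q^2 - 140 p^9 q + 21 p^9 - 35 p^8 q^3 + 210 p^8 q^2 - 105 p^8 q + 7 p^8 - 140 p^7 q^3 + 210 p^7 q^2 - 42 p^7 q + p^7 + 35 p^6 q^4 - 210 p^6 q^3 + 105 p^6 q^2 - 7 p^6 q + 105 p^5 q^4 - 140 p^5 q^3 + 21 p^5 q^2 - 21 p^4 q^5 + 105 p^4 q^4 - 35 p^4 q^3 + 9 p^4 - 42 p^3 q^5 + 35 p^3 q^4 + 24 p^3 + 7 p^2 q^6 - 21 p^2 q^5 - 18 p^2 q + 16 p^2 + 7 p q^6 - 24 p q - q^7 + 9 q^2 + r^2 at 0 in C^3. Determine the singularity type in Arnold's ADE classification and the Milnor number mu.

Type A_6, Milnor number mu = 6.

The Hessian of f at 0 is [[32, -24, 0], [-24, 18, 0], [0, 0, 2]] with rank 2, so corank 1. A Groebner basis of the Jacobian ideal J(f) in C{p,q,r} is {-14336*p*q/729 - 81920*p/6561 + q^4 - 64*q^3/27 + 256*q^2/27 + 20480*q/2187, p*q^2 + 64*p*q/27 + 256*p/243 - q^3/4 - 4*q^2/3 - 64*q/81, p^2 + 4*p/3 - q, r}; counting standard monomials gives mu = 6. Corank 1: A-series; mu = 6 gives A_6.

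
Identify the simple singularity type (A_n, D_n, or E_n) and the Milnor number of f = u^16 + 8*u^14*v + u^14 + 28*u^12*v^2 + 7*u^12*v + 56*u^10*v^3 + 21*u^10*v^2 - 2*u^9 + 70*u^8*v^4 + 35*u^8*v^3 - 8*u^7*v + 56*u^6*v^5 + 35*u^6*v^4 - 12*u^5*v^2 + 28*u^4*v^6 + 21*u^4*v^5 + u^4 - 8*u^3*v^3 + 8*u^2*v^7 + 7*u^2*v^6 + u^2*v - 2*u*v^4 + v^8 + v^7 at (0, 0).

The Hessian of f at 0 is [[0, 0], [0, 0]] with rank 0, so corank 2. A Groebner basis of the Jacobian ideal J(f) in C{u,v} is {u^2*v^2, -8*u^2*v - u^2 + u*v^3, -u*v + v^4, u^3}; counting standard monomials gives mu = 9. Corank 2; j^3 = u^2*v has shape L^2 M (L != M), so D-series; mu = 9 gives D_9.

Type D9, Milnor number mu = 9.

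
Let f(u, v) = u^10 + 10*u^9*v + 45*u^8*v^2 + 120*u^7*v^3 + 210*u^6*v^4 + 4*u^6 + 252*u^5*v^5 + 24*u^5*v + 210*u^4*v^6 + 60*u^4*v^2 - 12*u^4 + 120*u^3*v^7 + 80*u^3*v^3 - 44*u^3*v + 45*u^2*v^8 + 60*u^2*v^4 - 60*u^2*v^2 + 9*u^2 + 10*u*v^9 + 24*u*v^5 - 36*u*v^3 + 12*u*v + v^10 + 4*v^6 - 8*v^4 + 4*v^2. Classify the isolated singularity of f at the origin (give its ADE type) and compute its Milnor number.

Type A_{9}, Milnor number mu = 9.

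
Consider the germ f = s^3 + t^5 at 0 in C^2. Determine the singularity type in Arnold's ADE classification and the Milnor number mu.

Type E8, Milnor number mu = 8.

The Hessian of f at 0 is [[0, 0], [0, 0]] with rank 0, so corank 2. A Groebner basis of the Jacobian ideal J(f) in C{s,t} is {t^4, s^2}; counting standard monomials gives mu = 8. Corank 2; j^3 = s^3 is a perfect cube, so E-series; the 5-jet and mu = 8 give E_8.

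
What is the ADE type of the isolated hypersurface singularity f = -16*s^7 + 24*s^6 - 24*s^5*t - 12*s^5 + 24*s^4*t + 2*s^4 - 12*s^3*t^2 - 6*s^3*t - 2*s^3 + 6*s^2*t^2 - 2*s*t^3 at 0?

E7

The Hessian of f at 0 has rank 0. Corank 2; j^3 = -2*s^3 is a perfect cube, so E-series; the 4-jet and mu = 7 give E_7.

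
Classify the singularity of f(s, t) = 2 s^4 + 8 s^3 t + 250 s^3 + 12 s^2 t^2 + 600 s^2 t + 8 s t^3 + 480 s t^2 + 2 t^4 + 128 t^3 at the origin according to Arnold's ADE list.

E_{6}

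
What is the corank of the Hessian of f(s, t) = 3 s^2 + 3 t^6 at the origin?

1

Hessian at 0 has rank 1.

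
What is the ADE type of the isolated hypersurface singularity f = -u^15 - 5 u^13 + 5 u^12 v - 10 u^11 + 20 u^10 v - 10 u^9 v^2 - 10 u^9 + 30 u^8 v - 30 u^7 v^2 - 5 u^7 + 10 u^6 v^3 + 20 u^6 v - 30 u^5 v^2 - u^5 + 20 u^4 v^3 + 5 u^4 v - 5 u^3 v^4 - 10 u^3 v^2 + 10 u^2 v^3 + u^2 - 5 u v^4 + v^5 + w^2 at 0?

The Hessian of f at 0 is [[2, 0, 0], [0, 0, 0], [0, 0, 2]] with rank 2, so corank 1. A Groebner basis of the Jacobian ideal J(f) in C{u,v,w} is {v^4, u, w}; counting standard monomials gives mu = 4. Corank 1: A-series; mu = 4 gives A_4.

A_{4}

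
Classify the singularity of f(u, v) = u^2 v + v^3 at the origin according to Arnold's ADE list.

The Hessian of f at 0 is [[0, 0], [0, 0]] with rank 0, so corank 2. A Groebner basis of the Jacobian ideal J(f) in C{u,v} is {v^3, u^2 + 3*v^2, u*v}; counting standard monomials gives mu = 4. Corank 2; j^3 = v*(u^2 + v^2) splits into three distinct lines over C (the quadratic factor has nonzero discriminant), so D_4.

D_{4}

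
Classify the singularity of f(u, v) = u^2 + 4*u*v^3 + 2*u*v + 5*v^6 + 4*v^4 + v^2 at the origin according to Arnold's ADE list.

The Hessian of f at 0 has rank 1. Corank 1: A-series; mu = 5 gives A_5.

A5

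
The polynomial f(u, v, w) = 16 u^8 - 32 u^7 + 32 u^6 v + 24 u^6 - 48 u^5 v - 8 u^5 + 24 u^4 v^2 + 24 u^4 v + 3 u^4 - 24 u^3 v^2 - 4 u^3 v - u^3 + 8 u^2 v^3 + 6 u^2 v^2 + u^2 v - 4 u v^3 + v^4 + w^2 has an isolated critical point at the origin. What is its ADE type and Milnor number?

The Hessian of f at 0 is [[0, 0, 0], [0, 0, 0], [0, 0, 2]] with rank 1, so corank 2. A Groebner basis of the Jacobian ideal J(f) in C{u,v,w} is {u*v^2, u*v/4 + v^3, u^2 - u*v, w}; counting standard monomials gives mu = 5. Corank 2; j^3 = -u^2*(u - v) has shape L^2 M (L != M), so D-series; mu = 5 gives D_5.

Type D_5, Milnor number mu = 5.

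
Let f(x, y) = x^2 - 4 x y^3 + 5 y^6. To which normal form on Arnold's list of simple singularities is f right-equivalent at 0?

A_{5}

The Hessian of f at 0 has rank 1. Corank 1: A-series; mu = 5 gives A_5.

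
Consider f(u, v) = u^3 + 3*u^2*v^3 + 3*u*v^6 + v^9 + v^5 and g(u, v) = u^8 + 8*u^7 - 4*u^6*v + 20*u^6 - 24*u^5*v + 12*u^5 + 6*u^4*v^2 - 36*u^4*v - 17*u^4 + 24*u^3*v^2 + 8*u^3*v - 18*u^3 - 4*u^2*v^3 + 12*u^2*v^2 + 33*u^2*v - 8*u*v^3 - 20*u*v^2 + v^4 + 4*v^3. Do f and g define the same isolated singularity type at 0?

No.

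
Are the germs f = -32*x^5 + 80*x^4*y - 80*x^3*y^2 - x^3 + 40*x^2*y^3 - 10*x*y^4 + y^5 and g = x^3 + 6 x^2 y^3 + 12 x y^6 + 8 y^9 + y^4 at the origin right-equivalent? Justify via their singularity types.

The Hessian of f at 0 is [[0, 0], [0, 0]] with rank 0, so corank 2. A Groebner basis of the Jacobian ideal J(f) in C{x,y} is {y^5, x*y^3 - y^4/8, x^2}; counting standard monomials gives mu = 8. Corank 2; j^3 = -x^3 is a perfect cube, so E-series; the 5-jet and mu = 8 give E_8. The Hessian of g at 0 is [[0, 0], [0, 0]] with rank 0, so corank 2. A Groebner basis of the Jacobian ideal J(g) in C{x,y} is {y^3, x^2}; counting standard monomials gives mu = 6. Corank 2; j^3 = x^3 is a perfect cube, so E-series; the 4-jet and mu = 6 give E_6. f is E_8 but g is E_6, hence not right-equivalent.

No.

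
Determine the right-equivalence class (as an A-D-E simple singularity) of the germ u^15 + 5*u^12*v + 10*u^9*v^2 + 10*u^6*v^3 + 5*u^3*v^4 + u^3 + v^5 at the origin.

The Hessian of f at 0 has rank 0. Corank 2; j^3 = u^3 is a perfect cube, so E-series; the 5-jet and mu = 8 give E_8.

E_8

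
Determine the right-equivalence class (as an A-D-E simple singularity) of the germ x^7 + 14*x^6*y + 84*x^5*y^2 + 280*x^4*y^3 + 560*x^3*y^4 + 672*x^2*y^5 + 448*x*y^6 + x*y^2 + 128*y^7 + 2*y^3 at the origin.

D_{8}

The Hessian of f at 0 has rank 0. Corank 2; j^3 = y^2*(x + 2*y) has shape L^2 M (L != M), so D-series; mu = 8 gives D_8.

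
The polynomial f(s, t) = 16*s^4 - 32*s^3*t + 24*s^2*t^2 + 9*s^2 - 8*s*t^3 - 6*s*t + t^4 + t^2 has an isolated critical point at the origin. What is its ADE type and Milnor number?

Type A3, Milnor number mu = 3.

The Hessian of f at 0 has rank 1. Corank 1: A-series; mu = 3 gives A_3.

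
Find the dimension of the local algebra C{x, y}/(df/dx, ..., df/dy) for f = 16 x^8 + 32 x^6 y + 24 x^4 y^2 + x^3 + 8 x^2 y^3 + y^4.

6

The Hessian of f at 0 has rank 0. Corank 2; j^3 = x^3 is a perfect cube, so E-series; the 4-jet and mu = 6 give E_6.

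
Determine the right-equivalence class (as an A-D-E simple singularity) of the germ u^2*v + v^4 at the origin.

D5

The Hessian of f at 0 is [[0, 0], [0, 0]] with rank 0, so corank 2. A Groebner basis of the Jacobian ideal J(f) in C{u,v} is {u^3, u^2/4 + v^3, u*v}; counting standard monomials gives mu = 5. Corank 2; j^3 = u^2*v has shape L^2 M (L != M), so D-series; mu = 5 gives D_5.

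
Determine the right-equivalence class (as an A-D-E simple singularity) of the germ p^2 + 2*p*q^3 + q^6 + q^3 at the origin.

A_2

The Hessian of f at 0 has rank 1. Corank 1: A-series; mu = 2 gives A_2.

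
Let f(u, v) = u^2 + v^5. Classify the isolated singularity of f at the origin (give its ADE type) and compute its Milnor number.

The Hessian of f at 0 is [[2, 0], [0, 0]] with rank 1, so corank 1. A Groebner basis of the Jacobian ideal J(f) in C{u,v} is {v^4, u}; counting standard monomials gives mu = 4. Corank 1: A-series; mu = 4 gives A_4.

Type A4, Milnor number mu = 4.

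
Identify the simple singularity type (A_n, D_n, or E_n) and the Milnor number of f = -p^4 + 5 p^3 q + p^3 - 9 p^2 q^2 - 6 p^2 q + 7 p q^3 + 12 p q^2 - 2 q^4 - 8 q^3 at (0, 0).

Type E_{7}, Milnor number mu = 7.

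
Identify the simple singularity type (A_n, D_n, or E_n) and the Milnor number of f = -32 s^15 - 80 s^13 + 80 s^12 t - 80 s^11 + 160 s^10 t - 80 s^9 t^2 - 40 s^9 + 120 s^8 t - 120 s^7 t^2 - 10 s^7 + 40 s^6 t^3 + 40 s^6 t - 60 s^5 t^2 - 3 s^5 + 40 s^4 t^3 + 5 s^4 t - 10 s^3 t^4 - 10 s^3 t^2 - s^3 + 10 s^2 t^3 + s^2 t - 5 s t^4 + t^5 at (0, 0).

Type D6, Milnor number mu = 6.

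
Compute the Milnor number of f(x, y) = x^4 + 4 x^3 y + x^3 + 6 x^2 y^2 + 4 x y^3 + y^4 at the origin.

6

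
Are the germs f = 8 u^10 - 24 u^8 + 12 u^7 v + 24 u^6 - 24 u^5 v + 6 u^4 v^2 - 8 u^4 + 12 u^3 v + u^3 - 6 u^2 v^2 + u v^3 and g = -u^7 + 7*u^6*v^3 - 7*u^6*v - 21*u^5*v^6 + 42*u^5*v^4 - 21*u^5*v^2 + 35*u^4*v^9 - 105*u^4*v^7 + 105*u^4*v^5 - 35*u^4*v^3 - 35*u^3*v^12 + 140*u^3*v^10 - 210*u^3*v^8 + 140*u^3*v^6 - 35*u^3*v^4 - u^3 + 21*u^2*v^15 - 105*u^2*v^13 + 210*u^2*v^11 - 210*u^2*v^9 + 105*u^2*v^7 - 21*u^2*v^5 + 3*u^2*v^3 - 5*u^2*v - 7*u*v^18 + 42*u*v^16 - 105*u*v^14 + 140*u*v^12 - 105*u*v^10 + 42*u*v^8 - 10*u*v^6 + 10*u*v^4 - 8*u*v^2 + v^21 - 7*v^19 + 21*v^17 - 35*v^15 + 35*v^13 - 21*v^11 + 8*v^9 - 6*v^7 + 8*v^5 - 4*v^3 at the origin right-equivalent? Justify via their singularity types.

The Hessian of f at 0 is [[0, 0], [0, 0]] with rank 0, so corank 2. A Groebner basis of the Jacobian ideal J(f) in C{u,v} is {3*u^2/4 + v^4 + v^3/4, u^3, u^2*v - u^2/4 - v^3/12, -u^2 + u*v^2 - v^3/3}; counting standard monomials gives mu = 7. Corank 2; j^3 = u^3 is a perfect cube, so E-series; the 4-jet and mu = 7 give E_7. The Hessian of g at 0 is [[0, 0], [0, 0]] with rank 0, so corank 2. A Groebner basis of the Jacobian ideal J(g) in C{u,v} is {-13*u^2/6 + u*v^3 - 20*u*v/3 - 14*v^2/3, 7*u^2/6 + 11*u*v/3 + v^4 + 8*v^2/3, u^3 - 12*u*v^2 - 16*v^3, u^2*v + 4*u*v^2 + 4*v^3}; counting standard monomials gives mu = 8. Corank 2; j^3 = -(u + v)*(u + 2*v)^2 has shape L^2 M (L != M), so D-series; mu = 8 gives D_8. f is E_7 but g is D_8, hence not right-equivalent.

No.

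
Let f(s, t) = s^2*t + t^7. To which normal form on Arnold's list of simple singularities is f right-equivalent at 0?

D_8

The Hessian of f at 0 has rank 0. Corank 2; j^3 = s^2*t has shape L^2 M (L != M), so D-series; mu = 8 gives D_8.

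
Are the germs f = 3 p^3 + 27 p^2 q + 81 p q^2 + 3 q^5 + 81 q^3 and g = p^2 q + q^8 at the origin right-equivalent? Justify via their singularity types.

The Hessian of f at 0 has rank 0. Corank 2; j^3 = 3*(p + 3*q)^3 is a perfect cube, so E-series; the 5-jet and mu = 8 give E_8. The Hessian of g at 0 has rank 0. Corank 2; j^3 = p^2*q has shape L^2 M (L != M), so D-series; mu = 9 gives D_9. f is E_8 but g is D_9, hence not right-equivalent.

No.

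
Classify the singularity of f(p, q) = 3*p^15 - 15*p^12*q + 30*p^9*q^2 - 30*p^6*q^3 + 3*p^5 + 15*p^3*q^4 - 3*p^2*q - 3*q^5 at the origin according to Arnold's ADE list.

D6

The Hessian of f at 0 has rank 0. Corank 2; j^3 = -3*p^2*q has shape L^2 M (L != M), so D-series; mu = 6 gives D_6.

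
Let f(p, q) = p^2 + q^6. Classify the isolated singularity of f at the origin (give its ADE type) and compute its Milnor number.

The Hessian of f at 0 is [[2, 0], [0, 0]] with rank 1, so corank 1. A Groebner basis of the Jacobian ideal J(f) in C{p,q} is {q^5, p}; counting standard monomials gives mu = 5. Corank 1: A-series; mu = 5 gives A_5.

Type A5, Milnor number mu = 5.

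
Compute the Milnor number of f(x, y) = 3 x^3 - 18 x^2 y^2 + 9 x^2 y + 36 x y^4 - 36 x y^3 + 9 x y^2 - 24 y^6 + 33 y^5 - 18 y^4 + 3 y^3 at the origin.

8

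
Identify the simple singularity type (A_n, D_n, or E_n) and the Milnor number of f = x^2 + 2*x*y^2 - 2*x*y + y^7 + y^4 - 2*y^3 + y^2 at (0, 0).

The Hessian of f at 0 is [[2, -2], [-2, 2]] with rank 1, so corank 1. A Groebner basis of the Jacobian ideal J(f) in C{x,y} is {x^3 - 3*x^2*y - 3*x^2 + 4*x*y + x - y, x + y^2 - y}; counting standard monomials gives mu = 6. Corank 1: A-series; mu = 6 gives A_6.

Type A_{6}, Milnor number mu = 6.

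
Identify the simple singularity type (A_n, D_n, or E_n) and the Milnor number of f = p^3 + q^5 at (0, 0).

Type E_8, Milnor number mu = 8.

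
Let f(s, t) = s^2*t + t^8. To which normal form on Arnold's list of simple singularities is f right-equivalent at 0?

D9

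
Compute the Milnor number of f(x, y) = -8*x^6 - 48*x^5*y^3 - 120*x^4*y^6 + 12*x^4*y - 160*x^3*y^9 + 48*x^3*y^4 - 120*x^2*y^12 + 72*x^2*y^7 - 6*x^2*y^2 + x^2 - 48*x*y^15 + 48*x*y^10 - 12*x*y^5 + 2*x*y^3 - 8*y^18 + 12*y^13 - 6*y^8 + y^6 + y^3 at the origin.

The Hessian of f at 0 has rank 1. Corank 1: A-series; mu = 2 gives A_2.

2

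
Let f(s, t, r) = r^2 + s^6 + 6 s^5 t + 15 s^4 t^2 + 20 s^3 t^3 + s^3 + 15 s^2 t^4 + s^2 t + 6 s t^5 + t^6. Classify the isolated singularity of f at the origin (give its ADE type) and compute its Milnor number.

Type D_{7}, Milnor number mu = 7.

The Hessian of f at 0 has rank 1. Corank 2; j^3 = s^2*(s + t) has shape L^2 M (L != M), so D-series; mu = 7 gives D_7.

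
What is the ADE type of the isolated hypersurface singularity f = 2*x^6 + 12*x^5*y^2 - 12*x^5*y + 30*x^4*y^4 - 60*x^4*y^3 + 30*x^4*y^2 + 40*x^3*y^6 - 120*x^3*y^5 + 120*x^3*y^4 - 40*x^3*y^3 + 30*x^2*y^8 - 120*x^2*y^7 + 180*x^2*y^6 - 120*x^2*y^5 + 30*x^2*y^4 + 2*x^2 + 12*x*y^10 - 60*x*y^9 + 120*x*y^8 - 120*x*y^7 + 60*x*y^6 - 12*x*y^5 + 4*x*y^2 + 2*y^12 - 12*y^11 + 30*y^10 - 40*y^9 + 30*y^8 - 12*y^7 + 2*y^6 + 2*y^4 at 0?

A_{5}

The Hessian of f at 0 is [[4, 0], [0, 0]] with rank 1, so corank 1. A Groebner basis of the Jacobian ideal J(f) in C{x,y} is {x^3, x^2*y, x + y^2}; counting standard monomials gives mu = 5. Corank 1: A-series; mu = 5 gives A_5.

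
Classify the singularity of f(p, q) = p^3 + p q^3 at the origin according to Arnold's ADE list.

E_7

The Hessian of f at 0 has rank 0. Corank 2; j^3 = p^3 is a perfect cube, so E-series; the 4-jet and mu = 7 give E_7.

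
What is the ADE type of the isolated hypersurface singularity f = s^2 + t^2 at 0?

A_1

The Hessian of f at 0 has rank 2. Corank 0: nondegenerate Morse point, so A_1.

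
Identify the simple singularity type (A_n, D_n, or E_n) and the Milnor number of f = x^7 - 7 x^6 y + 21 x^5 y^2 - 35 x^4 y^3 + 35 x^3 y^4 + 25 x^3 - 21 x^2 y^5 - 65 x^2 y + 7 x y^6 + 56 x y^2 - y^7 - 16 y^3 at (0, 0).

Type D_8, Milnor number mu = 8.

The Hessian of f at 0 has rank 0. Corank 2; j^3 = (x - y)*(5*x - 4*y)^2 has shape L^2 M (L != M), so D-series; mu = 8 gives D_8.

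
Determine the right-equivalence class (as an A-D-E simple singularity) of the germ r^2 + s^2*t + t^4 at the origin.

The Hessian of f at 0 is [[0, 0, 0], [0, 0, 0], [0, 0, 2]] with rank 1, so corank 2. A Groebner basis of the Jacobian ideal J(f) in C{s,t,r} is {s^3, s^2/4 + t^3, s*t, r}; counting standard monomials gives mu = 5. Corank 2; j^3 = s^2*t has shape L^2 M (L != M), so D-series; mu = 5 gives D_5.

D5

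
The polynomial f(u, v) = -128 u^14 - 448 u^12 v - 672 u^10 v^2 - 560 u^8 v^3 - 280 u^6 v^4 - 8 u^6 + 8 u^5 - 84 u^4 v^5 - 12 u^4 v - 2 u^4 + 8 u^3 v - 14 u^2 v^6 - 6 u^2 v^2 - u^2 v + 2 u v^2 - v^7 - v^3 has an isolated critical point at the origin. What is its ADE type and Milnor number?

The Hessian of f at 0 has rank 0. Corank 2; j^3 = -v*(u - v)^2 has shape L^2 M (L != M), so D-series; mu = 8 gives D_8.

Type D_{8}, Milnor number mu = 8.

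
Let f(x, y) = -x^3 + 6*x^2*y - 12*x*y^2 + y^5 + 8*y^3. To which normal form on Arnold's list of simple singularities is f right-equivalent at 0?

E8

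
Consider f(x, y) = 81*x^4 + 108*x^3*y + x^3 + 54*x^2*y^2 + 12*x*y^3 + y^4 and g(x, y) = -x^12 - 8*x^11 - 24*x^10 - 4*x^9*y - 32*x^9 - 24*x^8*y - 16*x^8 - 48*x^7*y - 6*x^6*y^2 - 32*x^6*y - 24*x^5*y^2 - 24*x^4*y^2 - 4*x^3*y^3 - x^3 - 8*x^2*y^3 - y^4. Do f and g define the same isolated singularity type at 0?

Yes.

The Hessian of f at 0 is [[0, 0], [0, 0]] with rank 0, so corank 2. A Groebner basis of the Jacobian ideal J(f) in C{x,y} is {y^4, x*y^2 + y^3/9, x^2}; counting standard monomials gives mu = 6. Corank 2; j^3 = x^3 is a perfect cube, so E-series; the 4-jet and mu = 6 give E_6. The Hessian of g at 0 is [[0, 0], [0, 0]] with rank 0, so corank 2. A Groebner basis of the Jacobian ideal J(g) in C{x,y} is {y^3, x^2}; counting standard monomials gives mu = 6. Corank 2; j^3 = -x^3 is a perfect cube, so E-series; the 4-jet and mu = 6 give E_6. Both have type E_6, hence right-equivalent.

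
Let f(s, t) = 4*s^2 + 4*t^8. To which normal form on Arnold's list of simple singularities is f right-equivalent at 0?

A_{7}

The Hessian of f at 0 has rank 1. Corank 1: A-series; mu = 7 gives A_7.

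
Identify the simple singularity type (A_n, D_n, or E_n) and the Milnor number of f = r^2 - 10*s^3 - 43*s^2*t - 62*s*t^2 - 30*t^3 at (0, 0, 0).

Type D_4, Milnor number mu = 4.

The Hessian of f at 0 has rank 1. Corank 2; j^3 = -(2*s + 3*t)*(5*s^2 + 14*s*t + 10*t^2) splits into three distinct lines over C (the quadratic factor has nonzero discriminant), so D_4.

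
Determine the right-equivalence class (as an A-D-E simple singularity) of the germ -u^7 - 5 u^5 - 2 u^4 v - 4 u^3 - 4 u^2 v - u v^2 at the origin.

The Hessian of f at 0 has rank 0. Corank 2; j^3 = -u*(2*u + v)^2 has shape L^2 M (L != M), so D-series; mu = 6 gives D_6.

D_{6}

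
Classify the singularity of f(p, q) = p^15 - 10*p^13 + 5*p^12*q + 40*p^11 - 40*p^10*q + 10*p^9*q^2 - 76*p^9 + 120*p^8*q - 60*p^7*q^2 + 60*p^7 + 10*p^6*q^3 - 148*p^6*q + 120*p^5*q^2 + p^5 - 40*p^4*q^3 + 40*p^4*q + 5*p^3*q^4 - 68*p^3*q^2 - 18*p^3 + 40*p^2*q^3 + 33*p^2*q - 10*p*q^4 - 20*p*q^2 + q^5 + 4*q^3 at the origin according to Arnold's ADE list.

The Hessian of f at 0 is [[0, 0], [0, 0]] with rank 0, so corank 2. A Groebner basis of the Jacobian ideal J(f) in C{p,q} is {-243*p*q/58 + q^4 + 81*q^2/29, p*q^2 - 2*q^3/3, p^2 - 227*p*q/174 + 37*q^2/87}; counting standard monomials gives mu = 6. Corank 2; j^3 = -(2*p - q)*(3*p - 2*q)^2 has shape L^2 M (L != M), so D-series; mu = 6 gives D_6.

D_{6}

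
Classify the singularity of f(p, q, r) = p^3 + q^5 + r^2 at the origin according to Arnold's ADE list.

E_8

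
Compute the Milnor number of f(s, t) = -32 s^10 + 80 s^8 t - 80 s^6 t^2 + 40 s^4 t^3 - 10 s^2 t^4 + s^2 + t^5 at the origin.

The Hessian of f at 0 is [[2, 0], [0, 0]] with rank 1, so corank 1. A Groebner basis of the Jacobian ideal J(f) in C{s,t} is {t^4, s}; counting standard monomials gives mu = 4. Corank 1: A-series; mu = 4 gives A_4.

4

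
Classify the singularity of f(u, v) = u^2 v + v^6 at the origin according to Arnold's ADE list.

The Hessian of f at 0 has rank 0. Corank 2; j^3 = u^2*v has shape L^2 M (L != M), so D-series; mu = 7 gives D_7.

D7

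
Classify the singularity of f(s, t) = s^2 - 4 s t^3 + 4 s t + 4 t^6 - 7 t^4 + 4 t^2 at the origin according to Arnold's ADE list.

A_3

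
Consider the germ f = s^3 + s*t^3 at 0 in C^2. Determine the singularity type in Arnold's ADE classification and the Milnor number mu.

Type E_7, Milnor number mu = 7.

The Hessian of f at 0 has rank 0. Corank 2; j^3 = s^3 is a perfect cube, so E-series; the 4-jet and mu = 7 give E_7.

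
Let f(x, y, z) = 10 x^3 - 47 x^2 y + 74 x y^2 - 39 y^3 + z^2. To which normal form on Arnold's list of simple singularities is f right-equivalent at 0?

D_4

The Hessian of f at 0 has rank 1. Corank 2; j^3 = (2*x - 3*y)*(5*x^2 - 16*x*y + 13*y^2) splits into three distinct lines over C (the quadratic factor has nonzero discriminant), so D_4.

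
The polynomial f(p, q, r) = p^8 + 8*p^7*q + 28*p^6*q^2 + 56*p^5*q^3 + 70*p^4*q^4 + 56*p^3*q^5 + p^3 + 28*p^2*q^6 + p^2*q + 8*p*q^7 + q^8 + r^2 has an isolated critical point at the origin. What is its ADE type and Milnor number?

The Hessian of f at 0 has rank 1. Corank 2; j^3 = p^2*(p + q) has shape L^2 M (L != M), so D-series; mu = 9 gives D_9.

Type D_9, Milnor number mu = 9.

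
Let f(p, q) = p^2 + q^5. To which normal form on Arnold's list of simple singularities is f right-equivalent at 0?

A_{4}

The Hessian of f at 0 is [[2, 0], [0, 0]] with rank 1, so corank 1. A Groebner basis of the Jacobian ideal J(f) in C{p,q} is {q^4, p}; counting standard monomials gives mu = 4. Corank 1: A-series; mu = 4 gives A_4.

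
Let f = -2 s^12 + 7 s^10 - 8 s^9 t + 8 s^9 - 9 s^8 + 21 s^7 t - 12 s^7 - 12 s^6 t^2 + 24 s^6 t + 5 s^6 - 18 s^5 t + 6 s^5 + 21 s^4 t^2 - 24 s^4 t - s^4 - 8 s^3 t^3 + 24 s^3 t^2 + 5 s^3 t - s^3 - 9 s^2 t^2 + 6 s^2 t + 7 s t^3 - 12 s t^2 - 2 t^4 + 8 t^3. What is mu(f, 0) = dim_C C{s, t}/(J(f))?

The Hessian of f at 0 is [[0, 0], [0, 0]] with rank 0, so corank 2. A Groebner basis of the Jacobian ideal J(f) in C{s,t} is {3*s^2 - 12*s*t + t^4 + t^3 + 12*t^2, s^3 + 18*s^2 - 72*s*t - 2*t^3 + 72*t^2, s^2*t + 7*s^2 - 28*s*t - 5*t^3/3 + 28*t^2, 2*s^2 + s*t^2 - 8*s*t - 4*t^3/3 + 8*t^2}; counting standard monomials gives mu = 7. Corank 2; j^3 = -(s - 2*t)^3 is a perfect cube, so E-series; the 4-jet and mu = 7 give E_7.

7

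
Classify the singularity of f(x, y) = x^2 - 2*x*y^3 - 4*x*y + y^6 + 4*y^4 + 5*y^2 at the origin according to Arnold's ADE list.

A_{1}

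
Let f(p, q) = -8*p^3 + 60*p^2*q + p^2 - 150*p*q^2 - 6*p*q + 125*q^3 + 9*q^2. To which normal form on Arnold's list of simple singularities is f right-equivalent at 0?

The Hessian of f at 0 has rank 1. Corank 1: A-series; mu = 2 gives A_2.

A2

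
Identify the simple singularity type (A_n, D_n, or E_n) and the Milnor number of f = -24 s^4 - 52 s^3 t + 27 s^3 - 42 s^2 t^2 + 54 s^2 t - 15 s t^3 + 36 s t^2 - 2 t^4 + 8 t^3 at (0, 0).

The Hessian of f at 0 is [[0, 0], [0, 0]] with rank 0, so corank 2. A Groebner basis of the Jacobian ideal J(f) in C{s,t} is {19683*s^2/4 + 6561*s*t + t^4 + 27*t^3/4 + 2187*t^2, s^3 - 189*s^2/2 - 126*s*t + t^3/6 - 42*t^2, s^2*t + 405*s^2/4 + 135*s*t - 11*t^3/36 + 45*t^2, -81*s^2 + s*t^2 - 108*s*t + 5*t^3/9 - 36*t^2}; counting standard monomials gives mu = 7. Corank 2; j^3 = (3*s + 2*t)^3 is a perfect cube, so E-series; the 4-jet and mu = 7 give E_7.

Type E7, Milnor number mu = 7.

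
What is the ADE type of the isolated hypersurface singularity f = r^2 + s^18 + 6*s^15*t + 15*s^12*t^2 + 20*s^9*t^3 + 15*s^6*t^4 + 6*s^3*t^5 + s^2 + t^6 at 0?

A5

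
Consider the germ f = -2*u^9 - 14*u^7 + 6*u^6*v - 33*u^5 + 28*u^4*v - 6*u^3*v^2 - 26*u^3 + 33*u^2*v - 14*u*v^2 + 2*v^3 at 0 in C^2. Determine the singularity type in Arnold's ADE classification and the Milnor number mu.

Type D4, Milnor number mu = 4.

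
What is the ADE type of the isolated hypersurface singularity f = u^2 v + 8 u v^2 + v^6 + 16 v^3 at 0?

The Hessian of f at 0 has rank 0. Corank 2; j^3 = v*(u + 4*v)^2 has shape L^2 M (L != M), so D-series; mu = 7 gives D_7.

D7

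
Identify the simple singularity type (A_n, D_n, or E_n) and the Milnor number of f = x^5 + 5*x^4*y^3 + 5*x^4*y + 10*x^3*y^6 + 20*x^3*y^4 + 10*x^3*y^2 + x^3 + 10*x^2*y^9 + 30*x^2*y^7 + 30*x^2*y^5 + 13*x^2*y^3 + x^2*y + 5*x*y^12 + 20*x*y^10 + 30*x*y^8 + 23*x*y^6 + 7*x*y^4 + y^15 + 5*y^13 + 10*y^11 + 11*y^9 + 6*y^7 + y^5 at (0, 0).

Type D_{6}, Milnor number mu = 6.

The Hessian of f at 0 has rank 0. Corank 2; j^3 = x^2*(x + y) has shape L^2 M (L != M), so D-series; mu = 6 gives D_6.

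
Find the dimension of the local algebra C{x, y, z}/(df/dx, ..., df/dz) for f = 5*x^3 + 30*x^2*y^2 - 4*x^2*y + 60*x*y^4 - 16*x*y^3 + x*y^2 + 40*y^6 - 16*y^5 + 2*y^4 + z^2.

4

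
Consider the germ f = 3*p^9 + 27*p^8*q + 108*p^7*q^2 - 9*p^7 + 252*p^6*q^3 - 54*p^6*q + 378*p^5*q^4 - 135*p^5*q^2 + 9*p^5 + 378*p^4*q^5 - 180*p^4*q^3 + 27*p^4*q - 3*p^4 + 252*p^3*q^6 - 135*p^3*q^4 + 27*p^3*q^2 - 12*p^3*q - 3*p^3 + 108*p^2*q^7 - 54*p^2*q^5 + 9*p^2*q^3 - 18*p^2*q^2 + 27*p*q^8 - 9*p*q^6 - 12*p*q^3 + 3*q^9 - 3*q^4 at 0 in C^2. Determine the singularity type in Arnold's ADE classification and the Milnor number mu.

Type E_{6}, Milnor number mu = 6.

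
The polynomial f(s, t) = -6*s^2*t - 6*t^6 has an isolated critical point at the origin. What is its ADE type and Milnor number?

The Hessian of f at 0 has rank 0. Corank 2; j^3 = -6*s^2*t has shape L^2 M (L != M), so D-series; mu = 7 gives D_7.

Type D_{7}, Milnor number mu = 7.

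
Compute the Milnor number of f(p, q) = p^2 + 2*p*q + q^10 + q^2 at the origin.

The Hessian of f at 0 has rank 1. Corank 1: A-series; mu = 9 gives A_9.

9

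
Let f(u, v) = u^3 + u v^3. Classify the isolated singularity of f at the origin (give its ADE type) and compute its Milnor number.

The Hessian of f at 0 is [[0, 0], [0, 0]] with rank 0, so corank 2. A Groebner basis of the Jacobian ideal J(f) in C{u,v} is {u^3, u*v^2, 3*u^2 + v^3}; counting standard monomials gives mu = 7. Corank 2; j^3 = u^3 is a perfect cube, so E-series; the 4-jet and mu = 7 give E_7.

Type E7, Milnor number mu = 7.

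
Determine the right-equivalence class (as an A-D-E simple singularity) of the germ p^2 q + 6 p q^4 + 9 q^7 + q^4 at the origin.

D5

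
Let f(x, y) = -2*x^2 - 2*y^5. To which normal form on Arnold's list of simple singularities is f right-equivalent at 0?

A_{4}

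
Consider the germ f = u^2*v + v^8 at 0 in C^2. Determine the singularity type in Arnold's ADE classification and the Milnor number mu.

The Hessian of f at 0 is [[0, 0], [0, 0]] with rank 0, so corank 2. A Groebner basis of the Jacobian ideal J(f) in C{u,v} is {u^2/8 + v^7, u^3, u*v}; counting standard monomials gives mu = 9. Corank 2; j^3 = u^2*v has shape L^2 M (L != M), so D-series; mu = 9 gives D_9.

Type D_{9}, Milnor number mu = 9.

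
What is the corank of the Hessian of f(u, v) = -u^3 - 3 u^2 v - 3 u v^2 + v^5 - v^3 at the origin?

Hessian at 0 has rank 0.

2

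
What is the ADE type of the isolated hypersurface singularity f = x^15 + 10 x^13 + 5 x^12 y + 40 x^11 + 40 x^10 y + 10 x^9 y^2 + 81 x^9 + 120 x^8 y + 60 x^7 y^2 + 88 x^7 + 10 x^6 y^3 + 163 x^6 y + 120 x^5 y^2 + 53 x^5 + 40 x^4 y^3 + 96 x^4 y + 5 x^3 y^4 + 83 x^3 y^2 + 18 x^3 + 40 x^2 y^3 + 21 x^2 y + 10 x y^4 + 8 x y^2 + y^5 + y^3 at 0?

The Hessian of f at 0 has rank 0. Corank 2; j^3 = (2*x + y)*(3*x + y)^2 has shape L^2 M (L != M), so D-series; mu = 6 gives D_6.

D_{6}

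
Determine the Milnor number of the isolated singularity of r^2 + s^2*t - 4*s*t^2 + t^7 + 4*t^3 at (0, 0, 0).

8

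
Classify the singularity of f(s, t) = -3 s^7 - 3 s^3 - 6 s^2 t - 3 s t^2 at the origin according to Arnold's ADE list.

The Hessian of f at 0 is [[0, 0], [0, 0]] with rank 0, so corank 2. A Groebner basis of the Jacobian ideal J(f) in C{s,t} is {s*t/7 + t^6 + t^2/7, s*t^2 + t^3, s^2 + s*t}; counting standard monomials gives mu = 8. Corank 2; j^3 = -3*s*(s + t)^2 has shape L^2 M (L != M), so D-series; mu = 8 gives D_8.

D8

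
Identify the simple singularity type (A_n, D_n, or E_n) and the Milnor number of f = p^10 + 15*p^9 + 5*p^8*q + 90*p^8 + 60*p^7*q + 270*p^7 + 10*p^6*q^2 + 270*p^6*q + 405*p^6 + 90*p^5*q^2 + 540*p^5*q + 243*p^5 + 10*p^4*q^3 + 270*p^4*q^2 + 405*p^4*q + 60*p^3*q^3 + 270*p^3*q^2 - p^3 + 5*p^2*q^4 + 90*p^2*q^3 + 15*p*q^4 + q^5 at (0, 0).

The Hessian of f at 0 is [[0, 0], [0, 0]] with rank 0, so corank 2. A Groebner basis of the Jacobian ideal J(f) in C{p,q} is {q^5, p*q^3 + q^4/12, p^2}; counting standard monomials gives mu = 8. Corank 2; j^3 = -p^3 is a perfect cube, so E-series; the 5-jet and mu = 8 give E_8.

Type E8, Milnor number mu = 8.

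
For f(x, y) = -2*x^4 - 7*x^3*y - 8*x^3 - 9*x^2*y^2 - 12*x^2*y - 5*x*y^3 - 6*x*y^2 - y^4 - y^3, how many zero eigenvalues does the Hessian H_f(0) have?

The Hessian at 0 is [[0, 0], [0, 0]] of rank 0; hence corank 2.

2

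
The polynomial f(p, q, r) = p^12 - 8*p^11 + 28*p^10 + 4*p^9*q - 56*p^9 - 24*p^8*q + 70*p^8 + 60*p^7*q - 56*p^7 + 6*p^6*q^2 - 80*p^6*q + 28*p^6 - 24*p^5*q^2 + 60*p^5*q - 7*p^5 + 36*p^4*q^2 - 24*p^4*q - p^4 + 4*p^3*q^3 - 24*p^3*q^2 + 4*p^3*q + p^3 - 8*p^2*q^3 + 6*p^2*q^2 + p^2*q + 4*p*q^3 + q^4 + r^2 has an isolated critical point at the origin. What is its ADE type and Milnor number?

Type D_5, Milnor number mu = 5.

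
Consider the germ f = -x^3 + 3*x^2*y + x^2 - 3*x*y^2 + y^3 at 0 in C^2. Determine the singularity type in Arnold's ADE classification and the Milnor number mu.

Type A_2, Milnor number mu = 2.

The Hessian of f at 0 has rank 1. Corank 1: A-series; mu = 2 gives A_2.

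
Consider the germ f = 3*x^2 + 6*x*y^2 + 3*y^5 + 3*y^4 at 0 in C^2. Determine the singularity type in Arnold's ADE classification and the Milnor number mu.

The Hessian of f at 0 has rank 1. Corank 1: A-series; mu = 4 gives A_4.

Type A4, Milnor number mu = 4.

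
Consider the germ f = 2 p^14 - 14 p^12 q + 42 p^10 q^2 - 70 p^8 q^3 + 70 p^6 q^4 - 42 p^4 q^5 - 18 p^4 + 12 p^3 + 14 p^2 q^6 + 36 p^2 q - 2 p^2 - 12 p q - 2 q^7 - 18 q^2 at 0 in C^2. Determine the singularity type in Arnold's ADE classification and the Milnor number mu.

The Hessian of f at 0 has rank 1. Corank 1: A-series; mu = 6 gives A_6.

Type A_6, Milnor number mu = 6.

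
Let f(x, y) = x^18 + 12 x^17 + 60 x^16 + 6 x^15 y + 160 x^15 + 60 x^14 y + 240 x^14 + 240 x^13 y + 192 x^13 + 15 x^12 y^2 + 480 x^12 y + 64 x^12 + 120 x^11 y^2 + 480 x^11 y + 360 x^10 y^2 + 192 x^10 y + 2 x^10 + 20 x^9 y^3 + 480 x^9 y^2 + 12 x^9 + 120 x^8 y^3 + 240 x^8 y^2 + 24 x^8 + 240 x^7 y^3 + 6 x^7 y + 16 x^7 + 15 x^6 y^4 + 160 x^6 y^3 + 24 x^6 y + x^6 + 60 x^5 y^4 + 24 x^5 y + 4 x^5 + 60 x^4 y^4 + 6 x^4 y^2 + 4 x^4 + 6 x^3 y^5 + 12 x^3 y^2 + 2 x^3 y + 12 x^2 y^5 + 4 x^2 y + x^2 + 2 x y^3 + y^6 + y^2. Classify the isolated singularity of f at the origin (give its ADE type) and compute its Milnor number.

Type A_1, Milnor number mu = 1.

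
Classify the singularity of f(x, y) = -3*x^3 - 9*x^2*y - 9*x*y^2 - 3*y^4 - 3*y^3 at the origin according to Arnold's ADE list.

E_{6}

The Hessian of f at 0 is [[0, 0], [0, 0]] with rank 0, so corank 2. A Groebner basis of the Jacobian ideal J(f) in C{x,y} is {y^3, x^2 + 2*x*y + y^2}; counting standard monomials gives mu = 6. Corank 2; j^3 = -3*(x + y)^3 is a perfect cube, so E-series; the 4-jet and mu = 6 give E_6.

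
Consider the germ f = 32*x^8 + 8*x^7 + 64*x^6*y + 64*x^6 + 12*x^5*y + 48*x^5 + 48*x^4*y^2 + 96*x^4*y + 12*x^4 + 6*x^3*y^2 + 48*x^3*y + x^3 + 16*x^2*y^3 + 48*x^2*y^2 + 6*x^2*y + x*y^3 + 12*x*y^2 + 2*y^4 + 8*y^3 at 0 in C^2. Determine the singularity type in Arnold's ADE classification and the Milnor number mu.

Type E_{7}, Milnor number mu = 7.

The Hessian of f at 0 has rank 0. Corank 2; j^3 = (x + 2*y)^3 is a perfect cube, so E-series; the 4-jet and mu = 7 give E_7.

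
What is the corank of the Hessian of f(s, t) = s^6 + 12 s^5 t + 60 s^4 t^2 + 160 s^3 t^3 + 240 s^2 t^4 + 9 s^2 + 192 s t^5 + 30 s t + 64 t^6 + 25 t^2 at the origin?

1

Hessian at 0 has rank 1.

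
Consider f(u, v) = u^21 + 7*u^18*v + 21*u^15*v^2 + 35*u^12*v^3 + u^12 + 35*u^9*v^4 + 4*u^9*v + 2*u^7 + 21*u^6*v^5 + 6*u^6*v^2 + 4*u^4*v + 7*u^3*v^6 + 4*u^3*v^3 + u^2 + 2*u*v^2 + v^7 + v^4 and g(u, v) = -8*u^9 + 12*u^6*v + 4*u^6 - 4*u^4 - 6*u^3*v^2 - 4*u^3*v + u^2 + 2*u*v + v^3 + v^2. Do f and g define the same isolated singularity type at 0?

No.

The Hessian of f at 0 is [[2, 0], [0, 0]] with rank 1, so corank 1. A Groebner basis of the Jacobian ideal J(f) in C{u,v} is {u^3, u + v^2}; counting standard monomials gives mu = 6. Corank 1: A-series; mu = 6 gives A_6. The Hessian of g at 0 is [[2, 2], [2, 2]] with rank 1, so corank 1. A Groebner basis of the Jacobian ideal J(g) in C{u,v} is {v^2, u + v}; counting standard monomials gives mu = 2. Corank 1: A-series; mu = 2 gives A_2. f is A_6 but g is A_2, hence not right-equivalent.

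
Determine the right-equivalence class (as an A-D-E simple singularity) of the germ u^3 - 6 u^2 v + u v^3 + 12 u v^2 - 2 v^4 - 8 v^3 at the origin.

E_{7}

The Hessian of f at 0 is [[0, 0], [0, 0]] with rank 0, so corank 2. A Groebner basis of the Jacobian ideal J(f) in C{u,v} is {u^3 - 6*u^2*v - 48*u^2 + 192*u*v - 192*v^2, 6*u^2 + u*v^2 - 24*u*v + 24*v^2, 3*u^2 - 12*u*v + v^3 + 12*v^2}; counting standard monomials gives mu = 7. Corank 2; j^3 = (u - 2*v)^3 is a perfect cube, so E-series; the 4-jet and mu = 7 give E_7.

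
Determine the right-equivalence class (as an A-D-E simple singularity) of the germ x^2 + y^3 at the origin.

The Hessian of f at 0 has rank 1. Corank 1: A-series; mu = 2 gives A_2.

A2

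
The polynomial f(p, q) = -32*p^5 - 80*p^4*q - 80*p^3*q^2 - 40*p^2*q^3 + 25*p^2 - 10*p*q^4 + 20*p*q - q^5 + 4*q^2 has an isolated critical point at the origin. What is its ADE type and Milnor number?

The Hessian of f at 0 is [[50, 20], [20, 8]] with rank 1, so corank 1. A Groebner basis of the Jacobian ideal J(f) in C{p,q} is {q^4, p + 2*q/5}; counting standard monomials gives mu = 4. Corank 1: A-series; mu = 4 gives A_4.

Type A4, Milnor number mu = 4.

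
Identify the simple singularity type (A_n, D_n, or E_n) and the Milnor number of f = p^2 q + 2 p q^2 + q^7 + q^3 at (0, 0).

The Hessian of f at 0 has rank 0. Corank 2; j^3 = q*(p + q)^2 has shape L^2 M (L != M), so D-series; mu = 8 gives D_8.

Type D_{8}, Milnor number mu = 8.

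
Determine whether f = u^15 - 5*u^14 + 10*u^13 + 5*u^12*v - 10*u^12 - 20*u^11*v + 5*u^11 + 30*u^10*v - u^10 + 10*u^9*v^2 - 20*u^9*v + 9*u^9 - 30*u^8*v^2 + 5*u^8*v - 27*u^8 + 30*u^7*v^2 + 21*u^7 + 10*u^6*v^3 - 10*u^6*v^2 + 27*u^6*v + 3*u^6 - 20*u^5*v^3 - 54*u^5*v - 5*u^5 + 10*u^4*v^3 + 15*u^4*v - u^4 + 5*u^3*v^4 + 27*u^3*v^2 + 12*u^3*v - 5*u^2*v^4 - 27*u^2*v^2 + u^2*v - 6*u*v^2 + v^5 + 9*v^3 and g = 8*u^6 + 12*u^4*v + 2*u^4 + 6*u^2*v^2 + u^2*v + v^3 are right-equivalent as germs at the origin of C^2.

No.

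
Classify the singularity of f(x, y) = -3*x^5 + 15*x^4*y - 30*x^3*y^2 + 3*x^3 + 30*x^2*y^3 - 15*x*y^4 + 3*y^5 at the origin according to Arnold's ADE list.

E_{8}

The Hessian of f at 0 is [[0, 0], [0, 0]] with rank 0, so corank 2. A Groebner basis of the Jacobian ideal J(f) in C{x,y} is {y^5, x*y^3 - y^4/4, x^2}; counting standard monomials gives mu = 8. Corank 2; j^3 = 3*x^3 is a perfect cube, so E-series; the 5-jet and mu = 8 give E_8.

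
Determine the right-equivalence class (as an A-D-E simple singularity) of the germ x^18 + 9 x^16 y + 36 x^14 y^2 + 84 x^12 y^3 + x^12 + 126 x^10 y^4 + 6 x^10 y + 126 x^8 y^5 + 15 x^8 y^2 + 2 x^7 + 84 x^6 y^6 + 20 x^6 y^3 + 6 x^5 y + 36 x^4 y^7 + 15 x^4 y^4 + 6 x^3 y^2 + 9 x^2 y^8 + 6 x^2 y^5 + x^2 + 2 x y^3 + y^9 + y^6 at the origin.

The Hessian of f at 0 has rank 1. Corank 1: A-series; mu = 8 gives A_8.

A8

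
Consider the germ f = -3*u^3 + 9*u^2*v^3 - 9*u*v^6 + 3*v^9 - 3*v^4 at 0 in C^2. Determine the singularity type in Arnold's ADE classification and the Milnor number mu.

Type E6, Milnor number mu = 6.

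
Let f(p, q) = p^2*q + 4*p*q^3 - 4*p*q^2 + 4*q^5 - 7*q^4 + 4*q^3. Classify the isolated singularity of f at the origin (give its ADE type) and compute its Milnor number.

Type D_5, Milnor number mu = 5.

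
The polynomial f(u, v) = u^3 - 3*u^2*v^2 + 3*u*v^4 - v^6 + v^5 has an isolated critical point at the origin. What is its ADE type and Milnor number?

Type E8, Milnor number mu = 8.

The Hessian of f at 0 has rank 0. Corank 2; j^3 = u^3 is a perfect cube, so E-series; the 5-jet and mu = 8 give E_8.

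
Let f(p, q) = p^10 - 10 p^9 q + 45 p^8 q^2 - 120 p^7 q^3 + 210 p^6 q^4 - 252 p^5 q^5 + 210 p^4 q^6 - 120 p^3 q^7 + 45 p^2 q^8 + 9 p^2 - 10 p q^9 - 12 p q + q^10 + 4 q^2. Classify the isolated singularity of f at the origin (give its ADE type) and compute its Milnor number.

The Hessian of f at 0 is [[18, -12], [-12, 8]] with rank 1, so corank 1. A Groebner basis of the Jacobian ideal J(f) in C{p,q} is {q^9, p - 2*q/3}; counting standard monomials gives mu = 9. Corank 1: A-series; mu = 9 gives A_9.

Type A_{9}, Milnor number mu = 9.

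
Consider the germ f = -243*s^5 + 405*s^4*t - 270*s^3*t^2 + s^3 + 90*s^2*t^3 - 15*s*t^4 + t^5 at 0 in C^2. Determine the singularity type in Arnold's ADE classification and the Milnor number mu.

Type E_8, Milnor number mu = 8.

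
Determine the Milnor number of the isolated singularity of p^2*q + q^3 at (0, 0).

4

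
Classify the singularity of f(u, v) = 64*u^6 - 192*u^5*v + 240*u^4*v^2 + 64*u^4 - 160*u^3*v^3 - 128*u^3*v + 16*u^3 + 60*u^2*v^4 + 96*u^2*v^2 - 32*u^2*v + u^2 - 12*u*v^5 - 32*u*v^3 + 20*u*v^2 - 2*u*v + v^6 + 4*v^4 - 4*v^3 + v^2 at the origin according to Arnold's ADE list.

A_5

The Hessian of f at 0 is [[2, -2], [-2, 2]] with rank 1, so corank 1. A Groebner basis of the Jacobian ideal J(f) in C{u,v} is {u*v^2 + 2*u*v + 3*u/16 - 13*v^2/8 - 3*v/16, 5*u*v/2 + u/4 + v^3 - 2*v^2 - v/4, u^2 - u*v + u/8 + v^2/4 - v/8}; counting standard monomials gives mu = 5. Corank 1: A-series; mu = 5 gives A_5.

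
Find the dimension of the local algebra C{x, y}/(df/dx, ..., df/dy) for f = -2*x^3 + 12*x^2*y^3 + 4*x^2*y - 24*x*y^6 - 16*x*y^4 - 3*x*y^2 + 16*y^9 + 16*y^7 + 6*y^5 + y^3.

The Hessian of f at 0 is [[0, 0], [0, 0]] with rank 0, so corank 2. A Groebner basis of the Jacobian ideal J(f) in C{x,y} is {y^3, x^2 - 3*y^2/2, x*y - 3*y^2/2}; counting standard monomials gives mu = 4. Corank 2; j^3 = -(x - y)*(2*x^2 - 2*x*y + y^2) splits into three distinct lines over C (the quadratic factor has nonzero discriminant), so D_4.

4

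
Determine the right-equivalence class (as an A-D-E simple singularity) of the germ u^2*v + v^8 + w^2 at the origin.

D9

The Hessian of f at 0 has rank 1. Corank 2; j^3 = u^2*v has shape L^2 M (L != M), so D-series; mu = 9 gives D_9.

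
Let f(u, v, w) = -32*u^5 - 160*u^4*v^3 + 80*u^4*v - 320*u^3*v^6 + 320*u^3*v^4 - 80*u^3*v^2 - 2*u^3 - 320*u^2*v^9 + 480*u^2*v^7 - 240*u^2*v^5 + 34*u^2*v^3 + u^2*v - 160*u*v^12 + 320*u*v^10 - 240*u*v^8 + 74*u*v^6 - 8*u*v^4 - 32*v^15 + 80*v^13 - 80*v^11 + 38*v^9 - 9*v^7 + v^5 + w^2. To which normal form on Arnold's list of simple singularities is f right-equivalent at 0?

D_{6}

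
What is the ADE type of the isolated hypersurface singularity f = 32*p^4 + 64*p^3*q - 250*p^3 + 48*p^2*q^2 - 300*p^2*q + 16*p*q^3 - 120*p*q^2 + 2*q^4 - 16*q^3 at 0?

E6

The Hessian of f at 0 has rank 0. Corank 2; j^3 = -2*(5*p + 2*q)^3 is a perfect cube, so E-series; the 4-jet and mu = 6 give E_6.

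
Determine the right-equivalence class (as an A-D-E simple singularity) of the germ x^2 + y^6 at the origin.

The Hessian of f at 0 has rank 1. Corank 1: A-series; mu = 5 gives A_5.

A5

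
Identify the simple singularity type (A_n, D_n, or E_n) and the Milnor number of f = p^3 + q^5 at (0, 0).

The Hessian of f at 0 is [[0, 0], [0, 0]] with rank 0, so corank 2. A Groebner basis of the Jacobian ideal J(f) in C{p,q} is {q^4, p^2}; counting standard monomials gives mu = 8. Corank 2; j^3 = p^3 is a perfect cube, so E-series; the 5-jet and mu = 8 give E_8.

Type E_{8}, Milnor number mu = 8.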